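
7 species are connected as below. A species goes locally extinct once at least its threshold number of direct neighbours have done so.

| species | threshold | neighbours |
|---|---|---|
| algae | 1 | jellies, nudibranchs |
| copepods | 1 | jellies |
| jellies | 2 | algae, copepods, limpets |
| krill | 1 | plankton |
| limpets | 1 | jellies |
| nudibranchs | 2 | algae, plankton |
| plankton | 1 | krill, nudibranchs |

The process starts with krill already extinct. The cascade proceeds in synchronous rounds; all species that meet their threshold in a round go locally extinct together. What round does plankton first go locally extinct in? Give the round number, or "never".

2

Round 1 — krill goes locally extinct (initial).
Round 2 — checking thresholds:
  plankton: 1 of 2 neighbours ≥ 1, goes locally extinct.
Round 3 — no new extinctions; cascade stops.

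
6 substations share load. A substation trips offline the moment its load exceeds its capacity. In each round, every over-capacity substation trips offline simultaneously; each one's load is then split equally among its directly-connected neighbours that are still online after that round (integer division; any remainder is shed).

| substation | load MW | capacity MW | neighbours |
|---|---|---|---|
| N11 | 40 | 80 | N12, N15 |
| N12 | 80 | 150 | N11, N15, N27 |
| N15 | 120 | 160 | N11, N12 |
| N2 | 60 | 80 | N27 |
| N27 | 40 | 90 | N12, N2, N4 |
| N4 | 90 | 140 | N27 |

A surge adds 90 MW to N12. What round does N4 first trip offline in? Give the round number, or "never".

Round 1 — N12 at 170 > 150. N12 trips offline.
  N12 sheds 170 MW to N11, N15, N27: 56 each (2 lost).
    N11: 40+56 = 96 > 80
    N15: 120+56 = 176 > 160
    N27: 40+56 = 96 > 90
Round 2 — N11, N15, N27 trip offline.
  N11 sheds 96 MW: no online neighbours, lost.
  N15 sheds 176 MW: no online neighbours, lost.
  N27 sheds 96 MW to N2, N4: 48 each.
    N2: 60+48 = 108 > 80
    N4: 90+48 = 138 ≤ 140
Round 3 — N2 trips offline.
  N2 sheds 108 MW: no online neighbours, lost.
No further trips.

never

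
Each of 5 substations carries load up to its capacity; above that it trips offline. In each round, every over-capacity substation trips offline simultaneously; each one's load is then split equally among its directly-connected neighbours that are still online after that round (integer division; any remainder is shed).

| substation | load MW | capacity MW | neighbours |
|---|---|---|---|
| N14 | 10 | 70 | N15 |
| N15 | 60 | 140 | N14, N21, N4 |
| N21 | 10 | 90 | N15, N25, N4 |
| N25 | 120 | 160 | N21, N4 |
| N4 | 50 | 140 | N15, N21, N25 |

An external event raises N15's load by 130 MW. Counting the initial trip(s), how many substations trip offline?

Round 1 — N15 at 190 > 140. N15 trips offline.
  N15 sheds 190 MW to N14, N21, N4: 63 each (1 lost).
    N14: 10+63 = 73 > 70
    N21: 10+63 = 73 ≤ 90
    N4: 50+63 = 113 ≤ 140
Round 2 — N14 trips offline.
  N14 sheds 73 MW: no online neighbours, lost.
No further trips.

2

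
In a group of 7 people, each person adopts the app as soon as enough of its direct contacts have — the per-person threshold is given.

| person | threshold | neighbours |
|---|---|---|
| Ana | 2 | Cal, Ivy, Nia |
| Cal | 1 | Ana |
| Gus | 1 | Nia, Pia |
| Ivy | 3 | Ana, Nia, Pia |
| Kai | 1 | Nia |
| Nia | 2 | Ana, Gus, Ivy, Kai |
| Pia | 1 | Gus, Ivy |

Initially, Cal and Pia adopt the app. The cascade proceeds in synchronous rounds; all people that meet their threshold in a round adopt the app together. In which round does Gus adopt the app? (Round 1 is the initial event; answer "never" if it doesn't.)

Round 1 — Cal, Pia adopt the app (initial).
Round 2 — checking thresholds:
  Ana: 1 of 3 neighbours < 2, holds.
  Gus: 1 of 2 neighbours ≥ 1, adopts the app.
  Ivy: 1 of 3 neighbours < 3, holds.
Round 3 — no new adoptions; cascade stops.

2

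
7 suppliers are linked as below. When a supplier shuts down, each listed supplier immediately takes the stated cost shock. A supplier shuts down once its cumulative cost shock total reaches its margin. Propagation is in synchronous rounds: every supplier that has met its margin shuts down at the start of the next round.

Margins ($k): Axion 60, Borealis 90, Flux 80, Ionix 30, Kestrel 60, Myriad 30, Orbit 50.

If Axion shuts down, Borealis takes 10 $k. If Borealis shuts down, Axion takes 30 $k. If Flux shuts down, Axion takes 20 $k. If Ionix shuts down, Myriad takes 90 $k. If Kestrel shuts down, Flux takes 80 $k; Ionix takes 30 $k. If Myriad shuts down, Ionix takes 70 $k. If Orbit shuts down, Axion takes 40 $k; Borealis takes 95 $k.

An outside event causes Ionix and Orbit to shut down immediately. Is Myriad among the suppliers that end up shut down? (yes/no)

yes

Round 1 — Ionix, Orbit shut down (initial).
  Axion: +40 → 40 < 60
  Borealis: +95 → 95 ≥ 90
  Myriad: +90 → 90 ≥ 30
Round 2 — Borealis, Myriad shut down.
  Axion: +30 → 70 ≥ 60
Round 3 — Axion shuts down.
No further shutdowns.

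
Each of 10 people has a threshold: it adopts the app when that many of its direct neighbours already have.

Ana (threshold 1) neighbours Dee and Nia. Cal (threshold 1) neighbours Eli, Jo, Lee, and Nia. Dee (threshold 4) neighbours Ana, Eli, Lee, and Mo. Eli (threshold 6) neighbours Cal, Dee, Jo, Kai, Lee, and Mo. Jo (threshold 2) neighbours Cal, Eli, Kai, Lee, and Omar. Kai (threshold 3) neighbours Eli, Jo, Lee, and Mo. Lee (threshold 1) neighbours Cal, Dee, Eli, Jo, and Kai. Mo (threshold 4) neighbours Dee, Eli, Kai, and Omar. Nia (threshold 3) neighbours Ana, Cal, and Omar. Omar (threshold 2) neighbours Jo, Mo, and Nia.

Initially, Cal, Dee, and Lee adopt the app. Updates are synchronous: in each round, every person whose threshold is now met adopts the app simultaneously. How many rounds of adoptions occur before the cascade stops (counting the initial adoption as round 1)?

2

Round 1 — Cal, Dee, Lee adopt the app (initial).
Round 2 — checking thresholds:
  Ana: 1 of 2 neighbours ≥ 1, adopts the app.
  Eli: 3 of 6 neighbours < 6, not yet.
  Jo: 2 of 5 neighbours ≥ 2, adopts the app.
  Kai: 1 of 4 neighbours < 3, not yet.
  Mo: 1 of 4 neighbours < 4, not yet.
  Nia: 1 of 3 neighbours < 3, not yet.
Round 3 — no new adoptions; cascade stops.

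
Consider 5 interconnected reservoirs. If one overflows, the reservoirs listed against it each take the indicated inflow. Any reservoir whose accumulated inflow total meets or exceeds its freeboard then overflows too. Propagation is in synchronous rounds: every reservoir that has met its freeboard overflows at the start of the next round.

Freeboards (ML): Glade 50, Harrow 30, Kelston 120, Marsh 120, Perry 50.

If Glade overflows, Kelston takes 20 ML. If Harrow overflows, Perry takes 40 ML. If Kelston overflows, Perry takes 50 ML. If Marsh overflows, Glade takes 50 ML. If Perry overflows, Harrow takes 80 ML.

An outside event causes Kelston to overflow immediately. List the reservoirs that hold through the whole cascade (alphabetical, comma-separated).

Glade, Marsh

Round 1 — Kelston overflows (initial).
  Perry: +50 → 50 ≥ 50
Round 2 — Perry overflows.
  Harrow: +80 → 80 ≥ 30
Round 3 — Harrow overflows.
No further overflows.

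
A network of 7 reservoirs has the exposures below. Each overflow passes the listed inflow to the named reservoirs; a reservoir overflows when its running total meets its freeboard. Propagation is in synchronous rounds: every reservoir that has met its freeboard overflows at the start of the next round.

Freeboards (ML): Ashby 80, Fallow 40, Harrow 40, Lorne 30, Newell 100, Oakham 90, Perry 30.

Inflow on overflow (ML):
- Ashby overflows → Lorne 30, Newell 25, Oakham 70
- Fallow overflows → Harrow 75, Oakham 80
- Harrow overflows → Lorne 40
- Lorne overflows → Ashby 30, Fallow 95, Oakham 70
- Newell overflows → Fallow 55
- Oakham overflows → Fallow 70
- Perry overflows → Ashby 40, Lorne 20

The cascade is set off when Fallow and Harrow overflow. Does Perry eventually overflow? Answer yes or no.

no

Round 1 — Fallow, Harrow overflow (initial).
  Lorne: +40 → 40 ≥ 30
  Oakham: +80 → 80 < 90
Round 2 — Lorne overflows.
  Ashby: +30 → 30 < 80
  Oakham: +70 → 150 ≥ 90
Round 3 — Oakham overflows.
No further overflows.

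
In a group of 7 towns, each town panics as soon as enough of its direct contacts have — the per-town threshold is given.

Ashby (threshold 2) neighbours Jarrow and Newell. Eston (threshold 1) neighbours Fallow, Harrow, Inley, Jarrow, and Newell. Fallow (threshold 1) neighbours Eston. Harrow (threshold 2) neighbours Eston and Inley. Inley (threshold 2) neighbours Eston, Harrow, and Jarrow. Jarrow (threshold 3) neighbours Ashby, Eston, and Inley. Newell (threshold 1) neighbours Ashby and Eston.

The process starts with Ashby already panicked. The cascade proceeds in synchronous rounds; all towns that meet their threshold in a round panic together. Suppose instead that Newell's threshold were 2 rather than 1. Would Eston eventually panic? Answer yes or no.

no

With Newell's threshold at 2:
Round 1 — Ashby panics (initial).
Round 2 — no new panics; cascade stops.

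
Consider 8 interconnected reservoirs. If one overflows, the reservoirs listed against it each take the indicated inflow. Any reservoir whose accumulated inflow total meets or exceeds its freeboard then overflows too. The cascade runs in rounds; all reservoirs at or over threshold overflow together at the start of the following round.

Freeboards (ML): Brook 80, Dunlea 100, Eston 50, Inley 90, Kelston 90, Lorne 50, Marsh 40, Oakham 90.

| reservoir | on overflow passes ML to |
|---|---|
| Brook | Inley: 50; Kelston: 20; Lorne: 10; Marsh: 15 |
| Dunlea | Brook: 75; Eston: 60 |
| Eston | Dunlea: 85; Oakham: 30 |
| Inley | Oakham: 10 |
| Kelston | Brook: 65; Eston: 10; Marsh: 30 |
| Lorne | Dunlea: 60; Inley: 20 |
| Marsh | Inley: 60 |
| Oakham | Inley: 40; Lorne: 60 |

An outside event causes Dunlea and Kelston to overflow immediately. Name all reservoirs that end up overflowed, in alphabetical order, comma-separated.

Round 1 — Dunlea, Kelston overflow (initial).
  Brook: +75+65 → 140 ≥ 80
  Eston: +60+10 → 70 ≥ 50
  Marsh: +30 → 30 < 40
Round 2 — Brook, Eston overflow.
  Inley: +50 → 50 < 90
  Lorne: +10 → 10 < 50
  Marsh: +15 → 45 ≥ 40
  Oakham: +30 → 30 < 90
Round 3 — Marsh overflows.
  Inley: +60 → 110 ≥ 90
Round 4 — Inley overflows.
  Oakham: +10 → 40 < 90
No further overflows.

Brook, Dunlea, Eston, Inley, Kelston, Marsh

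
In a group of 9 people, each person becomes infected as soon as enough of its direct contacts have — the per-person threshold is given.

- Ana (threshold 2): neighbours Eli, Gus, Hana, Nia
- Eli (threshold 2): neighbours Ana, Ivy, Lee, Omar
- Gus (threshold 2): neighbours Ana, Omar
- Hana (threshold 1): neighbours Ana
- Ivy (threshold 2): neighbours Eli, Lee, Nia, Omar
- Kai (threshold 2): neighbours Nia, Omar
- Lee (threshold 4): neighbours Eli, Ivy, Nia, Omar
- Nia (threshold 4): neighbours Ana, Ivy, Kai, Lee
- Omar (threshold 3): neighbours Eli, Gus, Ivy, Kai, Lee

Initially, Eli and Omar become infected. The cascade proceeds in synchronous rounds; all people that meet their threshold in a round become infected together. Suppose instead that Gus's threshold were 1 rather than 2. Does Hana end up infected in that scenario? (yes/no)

With Gus's threshold at 1:
Round 1 — Eli, Omar become infected (initial).
Round 2 — checking thresholds:
  Ana: 1 of 4 neighbours < 2, not yet.
  Gus: 1 of 2 neighbours ≥ 1, becomes infected.
  Ivy: 2 of 4 neighbours ≥ 2, becomes infected.
  Kai: 1 of 2 neighbours < 2, not yet.
  Lee: 2 of 4 neighbours < 4, not yet.
Round 3 — checking thresholds:
  Ana: 2 of 4 neighbours ≥ 2, becomes infected.
  Kai: 1 of 2 neighbours < 2, not yet.
  Lee: 3 of 4 neighbours < 4, not yet.
  Nia: 1 of 4 neighbours < 4, not yet.
Round 4 — checking thresholds:
  Hana: 1 of 1 neighbours ≥ 1, becomes infected.
  Kai: 1 of 2 neighbours < 2, not yet.
  Lee: 3 of 4 neighbours < 4, not yet.
  Nia: 2 of 4 neighbours < 4, not yet.
Round 5 — no new infections; cascade stops.

yes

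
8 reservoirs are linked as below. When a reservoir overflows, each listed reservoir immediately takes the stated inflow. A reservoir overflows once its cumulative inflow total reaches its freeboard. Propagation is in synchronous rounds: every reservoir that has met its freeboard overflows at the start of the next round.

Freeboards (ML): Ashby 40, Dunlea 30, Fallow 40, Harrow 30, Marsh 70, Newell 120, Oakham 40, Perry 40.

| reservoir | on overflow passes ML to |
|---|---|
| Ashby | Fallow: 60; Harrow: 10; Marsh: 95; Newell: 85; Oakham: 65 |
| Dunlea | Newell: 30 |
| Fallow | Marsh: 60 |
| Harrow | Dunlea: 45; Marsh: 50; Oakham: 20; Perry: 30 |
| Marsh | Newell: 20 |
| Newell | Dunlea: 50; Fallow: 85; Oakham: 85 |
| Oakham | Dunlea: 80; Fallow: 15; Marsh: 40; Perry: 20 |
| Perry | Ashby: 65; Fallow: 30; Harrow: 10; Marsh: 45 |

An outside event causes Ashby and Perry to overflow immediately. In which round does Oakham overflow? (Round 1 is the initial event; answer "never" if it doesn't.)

Round 1 — Ashby, Perry overflow (initial).
  Fallow: +60+30 → 90 ≥ 40
  Harrow: +10+10 → 20 < 30
  Marsh: +95+45 → 140 ≥ 70
  Newell: +85 → 85 < 120
  Oakham: +65 → 65 ≥ 40
Round 2 — Fallow, Marsh, Oakham overflow.
  Dunlea: +80 → 80 ≥ 30
  Newell: +20 → 105 < 120
Round 3 — Dunlea overflows.
  Newell: +30 → 135 ≥ 120
Round 4 — Newell overflows.
No further overflows.

2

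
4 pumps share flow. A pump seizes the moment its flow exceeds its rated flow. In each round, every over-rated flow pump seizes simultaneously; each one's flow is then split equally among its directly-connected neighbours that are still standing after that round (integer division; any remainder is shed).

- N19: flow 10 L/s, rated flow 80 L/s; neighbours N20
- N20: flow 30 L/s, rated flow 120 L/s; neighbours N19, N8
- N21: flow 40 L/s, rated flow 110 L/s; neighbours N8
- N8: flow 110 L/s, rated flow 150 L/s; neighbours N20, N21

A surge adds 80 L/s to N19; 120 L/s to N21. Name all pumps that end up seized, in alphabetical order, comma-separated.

N19, N20, N21, N8

Round 1 — N19 at 90 > 80; N21 at 160 > 110. N19, N21 seize.
  N19 sheds 90 L/s to N20: 90 each.
    N20: 30+90 = 120 ≤ 120
  N21 sheds 160 L/s to N8: 160 each.
    N8: 110+160 = 270 > 150
Round 2 — N8 seizes.
  N8 sheds 270 L/s to N20: 270 each.
    N20: 120+270 = 390 > 120
Round 3 — N20 seizes.
  N20 sheds 390 L/s: no online neighbours, lost.
No further seizures.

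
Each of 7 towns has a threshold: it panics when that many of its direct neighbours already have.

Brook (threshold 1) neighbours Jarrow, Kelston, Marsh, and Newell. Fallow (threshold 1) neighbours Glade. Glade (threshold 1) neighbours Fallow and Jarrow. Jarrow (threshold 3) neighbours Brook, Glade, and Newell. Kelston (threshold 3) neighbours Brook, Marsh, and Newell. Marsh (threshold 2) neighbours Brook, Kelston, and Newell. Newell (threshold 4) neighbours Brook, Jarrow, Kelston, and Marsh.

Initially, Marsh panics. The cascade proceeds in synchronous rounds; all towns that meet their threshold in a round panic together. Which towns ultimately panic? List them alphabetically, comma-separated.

Brook, Marsh

Round 1 — Marsh panics (initial).
Round 2 — checking thresholds:
  Brook: 1 of 4 neighbours ≥ 1, panics.
  Kelston: 1 of 3 neighbours < 3, below threshold.
  Newell: 1 of 4 neighbours < 4, below threshold.
Round 3 — no new panics; cascade stops.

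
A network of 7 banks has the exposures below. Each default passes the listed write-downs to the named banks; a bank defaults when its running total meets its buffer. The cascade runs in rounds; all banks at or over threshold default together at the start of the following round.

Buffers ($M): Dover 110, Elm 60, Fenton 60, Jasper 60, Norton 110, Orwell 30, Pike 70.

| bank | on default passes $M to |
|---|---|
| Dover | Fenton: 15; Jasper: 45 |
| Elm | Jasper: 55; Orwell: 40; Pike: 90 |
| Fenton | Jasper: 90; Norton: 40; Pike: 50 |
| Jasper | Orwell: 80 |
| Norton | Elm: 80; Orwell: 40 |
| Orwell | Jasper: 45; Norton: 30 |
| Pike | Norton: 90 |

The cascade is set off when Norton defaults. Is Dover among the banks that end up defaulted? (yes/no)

no

Round 1 — Norton defaults (initial).
  Elm: +80 → 80 ≥ 60
  Orwell: +40 → 40 ≥ 30
Round 2 — Elm, Orwell default.
  Jasper: +55+45 → 100 ≥ 60
  Pike: +90 → 90 ≥ 70
Round 3 — Jasper, Pike default.
No further defaults.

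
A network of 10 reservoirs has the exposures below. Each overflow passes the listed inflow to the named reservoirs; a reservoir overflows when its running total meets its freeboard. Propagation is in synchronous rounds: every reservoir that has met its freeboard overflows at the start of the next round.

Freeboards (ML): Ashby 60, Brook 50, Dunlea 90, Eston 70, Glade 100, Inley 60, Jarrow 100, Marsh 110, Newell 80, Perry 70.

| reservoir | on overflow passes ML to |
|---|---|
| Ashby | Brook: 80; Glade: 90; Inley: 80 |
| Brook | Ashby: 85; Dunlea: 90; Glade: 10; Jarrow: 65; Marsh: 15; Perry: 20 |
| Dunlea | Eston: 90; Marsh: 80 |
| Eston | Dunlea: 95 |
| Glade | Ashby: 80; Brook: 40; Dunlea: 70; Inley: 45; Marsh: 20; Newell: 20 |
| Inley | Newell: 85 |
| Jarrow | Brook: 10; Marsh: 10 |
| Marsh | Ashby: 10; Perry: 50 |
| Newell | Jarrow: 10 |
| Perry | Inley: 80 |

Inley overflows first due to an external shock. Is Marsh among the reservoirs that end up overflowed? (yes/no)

no

Round 1 — Inley overflows (initial).
  Newell: +85 → 85 ≥ 80
Round 2 — Newell overflows.
  Jarrow: +10 → 10 < 100
No further overflows.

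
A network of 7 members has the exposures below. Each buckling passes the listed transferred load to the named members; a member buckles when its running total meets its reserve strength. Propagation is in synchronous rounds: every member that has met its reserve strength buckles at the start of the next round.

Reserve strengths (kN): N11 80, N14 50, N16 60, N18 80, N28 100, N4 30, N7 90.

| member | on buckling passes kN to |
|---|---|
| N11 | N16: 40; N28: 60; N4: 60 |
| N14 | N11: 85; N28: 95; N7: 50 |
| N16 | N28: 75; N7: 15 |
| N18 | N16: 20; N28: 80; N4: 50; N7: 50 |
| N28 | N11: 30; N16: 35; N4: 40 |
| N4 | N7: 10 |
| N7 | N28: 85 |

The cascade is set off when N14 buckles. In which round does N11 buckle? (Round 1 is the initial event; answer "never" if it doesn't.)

2

Round 1 — N14 buckles (initial).
  N11: +85 → 85 ≥ 80
  N28: +95 → 95 < 100
  N7: +50 → 50 < 90
Round 2 — N11 buckles.
  N16: +40 → 40 < 60
  N28: +60 → 155 ≥ 100
  N4: +60 → 60 ≥ 30
Round 3 — N28, N4 buckle.
  N16: +35 → 75 ≥ 60
  N7: +10 → 60 < 90
Round 4 — N16 buckles.
  N7: +15 → 75 < 90
No further bucklings.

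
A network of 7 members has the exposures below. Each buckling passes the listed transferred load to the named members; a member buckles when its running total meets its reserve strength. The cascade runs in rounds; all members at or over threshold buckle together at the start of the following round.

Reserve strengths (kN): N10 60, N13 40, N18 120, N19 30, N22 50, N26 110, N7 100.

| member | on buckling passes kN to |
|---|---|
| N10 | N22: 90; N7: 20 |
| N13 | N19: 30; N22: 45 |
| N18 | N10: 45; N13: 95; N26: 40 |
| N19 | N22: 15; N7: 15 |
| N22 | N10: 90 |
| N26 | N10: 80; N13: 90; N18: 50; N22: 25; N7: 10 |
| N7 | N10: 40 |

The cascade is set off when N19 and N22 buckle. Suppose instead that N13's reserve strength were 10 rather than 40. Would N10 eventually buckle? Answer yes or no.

With N13's reserve strength at 10:
Round 1 — N19, N22 buckle (initial).
  N10: +90 → 90 ≥ 60
  N7: +15 → 15 < 100
Round 2 — N10 buckles.
  N7: +20 → 35 < 100
No further bucklings.

yes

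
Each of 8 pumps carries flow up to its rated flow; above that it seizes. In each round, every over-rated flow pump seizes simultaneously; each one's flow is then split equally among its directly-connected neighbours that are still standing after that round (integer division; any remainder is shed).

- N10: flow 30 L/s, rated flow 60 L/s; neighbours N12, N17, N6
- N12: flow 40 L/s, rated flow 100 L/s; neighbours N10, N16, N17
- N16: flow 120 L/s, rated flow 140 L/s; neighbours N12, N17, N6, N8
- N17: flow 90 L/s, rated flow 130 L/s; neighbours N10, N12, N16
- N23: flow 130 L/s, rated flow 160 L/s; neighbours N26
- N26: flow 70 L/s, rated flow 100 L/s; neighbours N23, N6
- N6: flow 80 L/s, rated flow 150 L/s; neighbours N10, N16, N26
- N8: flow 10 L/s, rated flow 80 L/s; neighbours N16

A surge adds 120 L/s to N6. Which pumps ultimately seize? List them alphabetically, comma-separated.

N10, N12, N16, N17, N23, N26, N6

Round 1 — N6 at 200 > 150. N6 seizes.
  N6 sheds 200 L/s to N10, N16, N26: 66 each (2 lost).
    N10: 30+66 = 96 > 60
    N16: 120+66 = 186 > 140
    N26: 70+66 = 136 > 100
Round 2 — N10, N16, N26 seize.
  N10 sheds 96 L/s to N12, N17: 48 each.
    N12: 40+48 = 88 ≤ 100
    N17: 90+48 = 138 > 130
  N16 sheds 186 L/s to N12, N17, N8: 62 each.
    N12: 88+62 = 150 > 100
    N17: 138+62 = 200 > 130
    N8: 10+62 = 72 ≤ 80
  N26 sheds 136 L/s to N23: 136 each.
    N23: 130+136 = 266 > 160
Round 3 — N12, N17, N23 seize.
  N12 sheds 150 L/s: no online neighbours, lost.
  N17 sheds 200 L/s: no online neighbours, lost.
  N23 sheds 266 L/s: no online neighbours, lost.
No further seizures.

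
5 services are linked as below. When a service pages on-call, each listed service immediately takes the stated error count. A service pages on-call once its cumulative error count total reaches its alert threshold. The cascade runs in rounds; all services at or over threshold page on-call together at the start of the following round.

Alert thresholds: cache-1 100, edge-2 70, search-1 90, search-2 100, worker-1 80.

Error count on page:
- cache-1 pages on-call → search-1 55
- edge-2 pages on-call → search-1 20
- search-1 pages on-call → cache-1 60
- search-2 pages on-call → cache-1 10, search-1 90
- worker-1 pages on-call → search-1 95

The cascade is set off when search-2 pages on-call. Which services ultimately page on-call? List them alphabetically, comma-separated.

Round 1 — search-2 pages on-call (initial).
  cache-1: +10 → 10 < 100
  search-1: +90 → 90 ≥ 90
Round 2 — search-1 pages on-call.
  cache-1: +60 → 70 < 100
No further pages.

search-1, search-2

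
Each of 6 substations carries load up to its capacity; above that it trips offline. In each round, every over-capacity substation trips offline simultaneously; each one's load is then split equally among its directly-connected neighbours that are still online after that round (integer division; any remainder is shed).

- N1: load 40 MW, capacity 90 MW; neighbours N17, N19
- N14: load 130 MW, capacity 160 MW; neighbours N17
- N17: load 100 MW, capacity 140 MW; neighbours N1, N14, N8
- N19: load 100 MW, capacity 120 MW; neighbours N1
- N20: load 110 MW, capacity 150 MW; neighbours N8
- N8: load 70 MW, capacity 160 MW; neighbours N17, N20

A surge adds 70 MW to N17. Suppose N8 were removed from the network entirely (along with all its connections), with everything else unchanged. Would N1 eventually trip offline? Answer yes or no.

yes

With N8 removed:
Round 1 — N17 at 170 > 140. N17 trips offline.
  N17 sheds 170 MW to N1, N14: 85 each.
    N1: 40+85 = 125 > 90
    N14: 130+85 = 215 > 160
Round 2 — N1, N14 trip offline.
  N1 sheds 125 MW to N19: 125 each.
    N19: 100+125 = 225 > 120
  N14 sheds 215 MW: no online neighbours, lost.
Round 3 — N19 trips offline.
  N19 sheds 225 MW: no online neighbours, lost.
No further trips.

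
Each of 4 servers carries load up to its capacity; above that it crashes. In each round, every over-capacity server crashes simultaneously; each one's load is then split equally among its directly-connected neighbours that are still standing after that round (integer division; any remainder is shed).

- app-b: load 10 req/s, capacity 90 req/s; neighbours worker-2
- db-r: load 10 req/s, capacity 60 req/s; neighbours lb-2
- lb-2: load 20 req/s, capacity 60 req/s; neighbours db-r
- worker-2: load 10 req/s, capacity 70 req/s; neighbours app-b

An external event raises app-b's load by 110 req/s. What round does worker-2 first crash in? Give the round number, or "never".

Round 1 — app-b at 120 > 90. app-b crashes.
  app-b sheds 120 req/s to worker-2: 120 each.
    worker-2: 10+120 = 130 > 70
Round 2 — worker-2 crashes.
  worker-2 sheds 130 req/s: no online neighbours, lost.
No further crashes.

2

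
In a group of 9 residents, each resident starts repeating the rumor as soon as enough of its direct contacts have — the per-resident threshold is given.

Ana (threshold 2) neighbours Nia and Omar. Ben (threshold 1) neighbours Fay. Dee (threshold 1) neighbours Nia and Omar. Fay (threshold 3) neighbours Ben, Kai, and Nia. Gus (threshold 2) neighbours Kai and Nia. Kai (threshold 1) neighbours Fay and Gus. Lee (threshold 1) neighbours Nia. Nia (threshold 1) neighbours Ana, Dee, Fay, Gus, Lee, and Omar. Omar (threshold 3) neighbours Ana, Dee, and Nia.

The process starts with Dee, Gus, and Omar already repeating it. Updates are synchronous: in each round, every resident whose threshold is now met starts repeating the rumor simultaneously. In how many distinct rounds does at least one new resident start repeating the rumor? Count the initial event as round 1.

3

Round 1 — Dee, Gus, Omar start repeating the rumor (initial).
Round 2 — checking thresholds:
  Ana: 1 of 2 neighbours < 2, holds.
  Kai: 1 of 2 neighbours ≥ 1, starts repeating the rumor.
  Nia: 3 of 6 neighbours ≥ 1, starts repeating the rumor.
Round 3 — checking thresholds:
  Ana: 2 of 2 neighbours ≥ 2, starts repeating the rumor.
  Fay: 2 of 3 neighbours < 3, holds.
  Lee: 1 of 1 neighbours ≥ 1, starts repeating the rumor.
Round 4 — no new spreads; cascade stops.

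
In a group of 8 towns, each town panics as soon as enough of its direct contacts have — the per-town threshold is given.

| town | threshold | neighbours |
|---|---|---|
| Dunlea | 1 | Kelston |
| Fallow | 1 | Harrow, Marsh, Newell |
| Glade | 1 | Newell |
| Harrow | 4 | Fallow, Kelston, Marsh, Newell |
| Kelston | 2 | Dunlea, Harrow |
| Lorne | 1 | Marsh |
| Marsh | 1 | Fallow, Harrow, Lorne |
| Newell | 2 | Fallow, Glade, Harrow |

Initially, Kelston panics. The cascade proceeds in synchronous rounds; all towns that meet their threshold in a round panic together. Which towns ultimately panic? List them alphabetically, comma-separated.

Round 1 — Kelston panics (initial).
Round 2 — checking thresholds:
  Dunlea: 1 of 1 neighbours ≥ 1, panics.
  Harrow: 1 of 4 neighbours < 4, below threshold.
Round 3 — no new panics; cascade stops.

Dunlea, Kelston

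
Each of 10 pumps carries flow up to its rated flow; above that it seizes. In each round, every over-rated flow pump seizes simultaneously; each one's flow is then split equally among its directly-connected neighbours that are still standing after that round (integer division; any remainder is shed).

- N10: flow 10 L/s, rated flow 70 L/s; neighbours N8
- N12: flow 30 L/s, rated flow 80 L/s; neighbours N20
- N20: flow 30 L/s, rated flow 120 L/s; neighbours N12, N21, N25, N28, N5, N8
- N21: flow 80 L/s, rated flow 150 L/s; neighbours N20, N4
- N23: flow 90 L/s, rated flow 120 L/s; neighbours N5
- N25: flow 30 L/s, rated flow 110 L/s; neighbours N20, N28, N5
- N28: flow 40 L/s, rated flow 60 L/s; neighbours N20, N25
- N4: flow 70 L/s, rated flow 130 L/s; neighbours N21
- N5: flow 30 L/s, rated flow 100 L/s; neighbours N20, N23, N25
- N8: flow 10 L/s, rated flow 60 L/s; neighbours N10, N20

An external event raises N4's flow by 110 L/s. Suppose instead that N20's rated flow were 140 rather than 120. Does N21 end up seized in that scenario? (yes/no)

yes

With N20's rated flow at 140:
Round 1 — N4 at 180 > 130. N4 seizes.
  N4 sheds 180 L/s to N21: 180 each.
    N21: 80+180 = 260 > 150
Round 2 — N21 seizes.
  N21 sheds 260 L/s to N20: 260 each.
    N20: 30+260 = 290 > 140
Round 3 — N20 seizes.
  N20 sheds 290 L/s to N12, N25, N28, N5, N8: 58 each.
    N12: 30+58 = 88 > 80
    N25: 30+58 = 88 ≤ 110
    N28: 40+58 = 98 > 60
    N5: 30+58 = 88 ≤ 100
    N8: 10+58 = 68 > 60
Round 4 — N12, N28, N8 seize.
  N12 sheds 88 L/s: no online neighbours, lost.
  N28 sheds 98 L/s to N25: 98 each.
    N25: 88+98 = 186 > 110
  N8 sheds 68 L/s to N10: 68 each.
    N10: 10+68 = 78 > 70
Round 5 — N10, N25 seize.
  N10 sheds 78 L/s: no online neighbours, lost.
  N25 sheds 186 L/s to N5: 186 each.
    N5: 88+186 = 274 > 100
Round 6 — N5 seizes.
  N5 sheds 274 L/s to N23: 274 each.
    N23: 90+274 = 364 > 120
Round 7 — N23 seizes.
  N23 sheds 364 L/s: no online neighbours, lost.
No further seizures.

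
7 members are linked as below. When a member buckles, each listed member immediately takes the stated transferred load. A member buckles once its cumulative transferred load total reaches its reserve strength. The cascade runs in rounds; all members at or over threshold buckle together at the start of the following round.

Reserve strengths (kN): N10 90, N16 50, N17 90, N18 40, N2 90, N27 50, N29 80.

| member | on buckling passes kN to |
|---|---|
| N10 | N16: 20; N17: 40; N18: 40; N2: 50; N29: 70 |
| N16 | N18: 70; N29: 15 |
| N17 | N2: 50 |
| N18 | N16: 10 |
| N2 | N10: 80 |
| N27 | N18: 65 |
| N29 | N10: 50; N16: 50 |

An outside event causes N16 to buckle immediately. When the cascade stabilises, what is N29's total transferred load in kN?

15

Round 1 — N16 buckles (initial).
  N18: +70 → 70 ≥ 40
  N29: +15 → 15 < 80
Round 2 — N18 buckles.
No further bucklings.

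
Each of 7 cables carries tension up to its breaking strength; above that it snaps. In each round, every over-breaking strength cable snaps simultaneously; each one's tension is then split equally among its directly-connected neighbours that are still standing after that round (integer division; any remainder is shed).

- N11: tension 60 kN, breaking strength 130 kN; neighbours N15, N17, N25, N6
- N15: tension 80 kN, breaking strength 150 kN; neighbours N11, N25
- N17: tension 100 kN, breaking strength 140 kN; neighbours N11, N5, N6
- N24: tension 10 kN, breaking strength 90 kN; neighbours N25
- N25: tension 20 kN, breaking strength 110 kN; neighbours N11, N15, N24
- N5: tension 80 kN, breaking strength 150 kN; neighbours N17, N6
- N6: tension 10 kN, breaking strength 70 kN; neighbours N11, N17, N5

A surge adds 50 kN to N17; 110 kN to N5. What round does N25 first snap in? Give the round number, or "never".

Round 1 — N17 at 150 > 140; N5 at 190 > 150. N17, N5 snap.
  N17 sheds 150 kN to N11, N6: 75 each.
    N11: 60+75 = 135 > 130
    N6: 10+75 = 85 > 70
  N5 sheds 190 kN to N6: 190 each.
    N6: 85+190 = 275 > 70
Round 2 — N11, N6 snap.
  N11 sheds 135 kN to N15, N25: 67 each (1 lost).
    N15: 80+67 = 147 ≤ 150
    N25: 20+67 = 87 ≤ 110
  N6 sheds 275 kN: no online neighbours, lost.
No further breaks.

never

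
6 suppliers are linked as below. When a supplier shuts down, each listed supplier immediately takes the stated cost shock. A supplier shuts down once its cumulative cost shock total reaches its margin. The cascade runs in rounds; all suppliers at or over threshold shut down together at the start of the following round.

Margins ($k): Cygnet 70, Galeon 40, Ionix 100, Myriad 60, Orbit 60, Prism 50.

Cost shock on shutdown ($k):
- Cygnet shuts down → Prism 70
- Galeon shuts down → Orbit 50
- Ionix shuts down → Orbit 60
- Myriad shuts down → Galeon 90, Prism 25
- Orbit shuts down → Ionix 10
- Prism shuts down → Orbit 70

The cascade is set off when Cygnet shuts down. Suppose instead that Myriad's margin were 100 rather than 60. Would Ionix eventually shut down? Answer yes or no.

With Myriad's margin at 100:
Round 1 — Cygnet shuts down (initial).
  Prism: +70 → 70 ≥ 50
Round 2 — Prism shuts down.
  Orbit: +70 → 70 ≥ 60
Round 3 — Orbit shuts down.
  Ionix: +10 → 10 < 100
No further shutdowns.

no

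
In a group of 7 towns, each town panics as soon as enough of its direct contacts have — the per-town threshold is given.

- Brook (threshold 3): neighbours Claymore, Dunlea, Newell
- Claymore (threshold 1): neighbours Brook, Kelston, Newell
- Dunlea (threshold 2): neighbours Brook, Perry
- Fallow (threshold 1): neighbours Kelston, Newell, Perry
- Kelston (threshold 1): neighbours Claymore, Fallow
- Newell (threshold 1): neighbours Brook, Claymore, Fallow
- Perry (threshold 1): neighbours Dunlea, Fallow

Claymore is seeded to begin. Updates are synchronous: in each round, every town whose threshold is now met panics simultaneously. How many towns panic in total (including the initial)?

Round 1 — Claymore panics (initial).
Round 2 — checking thresholds:
  Brook: 1 of 3 neighbours < 3, not yet.
  Kelston: 1 of 2 neighbours ≥ 1, panics.
  Newell: 1 of 3 neighbours ≥ 1, panics.
Round 3 — checking thresholds:
  Brook: 2 of 3 neighbours < 3, not yet.
  Fallow: 2 of 3 neighbours ≥ 1, panics.
Round 4 — checking thresholds:
  Brook: 2 of 3 neighbours < 3, not yet.
  Perry: 1 of 2 neighbours ≥ 1, panics.
Round 5 — no new panics; cascade stops.

5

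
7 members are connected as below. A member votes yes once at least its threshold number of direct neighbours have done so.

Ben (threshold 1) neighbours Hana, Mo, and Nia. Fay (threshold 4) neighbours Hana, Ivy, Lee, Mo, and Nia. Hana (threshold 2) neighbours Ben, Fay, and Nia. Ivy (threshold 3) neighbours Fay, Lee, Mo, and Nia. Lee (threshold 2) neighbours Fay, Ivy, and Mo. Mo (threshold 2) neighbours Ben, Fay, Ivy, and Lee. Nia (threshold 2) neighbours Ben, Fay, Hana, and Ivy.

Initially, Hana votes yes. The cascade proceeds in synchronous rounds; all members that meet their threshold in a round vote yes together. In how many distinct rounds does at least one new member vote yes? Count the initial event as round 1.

3

Round 1 — Hana votes yes (initial).
Round 2 — checking thresholds:
  Ben: 1 of 3 neighbours ≥ 1, votes yes.
  Fay: 1 of 5 neighbours < 4, holds.
  Nia: 1 of 4 neighbours < 2, holds.
Round 3 — checking thresholds:
  Fay: 1 of 5 neighbours < 4, holds.
  Mo: 1 of 4 neighbours < 2, holds.
  Nia: 2 of 4 neighbours ≥ 2, votes yes.
Round 4 — no new yes votes; cascade stops.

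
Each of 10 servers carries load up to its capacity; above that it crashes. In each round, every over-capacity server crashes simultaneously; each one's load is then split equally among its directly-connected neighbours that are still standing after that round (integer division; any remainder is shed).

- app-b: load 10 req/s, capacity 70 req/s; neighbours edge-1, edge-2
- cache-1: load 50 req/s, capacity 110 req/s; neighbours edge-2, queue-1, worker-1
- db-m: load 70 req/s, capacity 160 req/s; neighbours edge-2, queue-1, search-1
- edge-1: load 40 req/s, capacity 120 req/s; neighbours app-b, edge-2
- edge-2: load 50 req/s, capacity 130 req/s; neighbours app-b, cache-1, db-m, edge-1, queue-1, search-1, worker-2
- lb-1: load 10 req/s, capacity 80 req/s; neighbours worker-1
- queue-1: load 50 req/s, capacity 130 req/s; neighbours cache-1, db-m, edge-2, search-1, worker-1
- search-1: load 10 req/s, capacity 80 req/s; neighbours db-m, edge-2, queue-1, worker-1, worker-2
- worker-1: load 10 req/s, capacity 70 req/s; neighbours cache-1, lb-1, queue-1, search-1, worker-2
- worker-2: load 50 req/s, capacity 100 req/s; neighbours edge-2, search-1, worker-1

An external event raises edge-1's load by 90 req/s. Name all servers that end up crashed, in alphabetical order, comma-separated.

app-b, edge-1, edge-2

Round 1 — edge-1 at 130 > 120. edge-1 crashes.
  edge-1 sheds 130 req/s to app-b, edge-2: 65 each.
    app-b: 10+65 = 75 > 70
    edge-2: 50+65 = 115 ≤ 130
Round 2 — app-b crashes.
  app-b sheds 75 req/s to edge-2: 75 each.
    edge-2: 115+75 = 190 > 130
Round 3 — edge-2 crashes.
  edge-2 sheds 190 req/s to cache-1, db-m, queue-1, search-1, worker-2: 38 each.
    cache-1: 50+38 = 88 ≤ 110
    db-m: 70+38 = 108 ≤ 160
    queue-1: 50+38 = 88 ≤ 130
    search-1: 10+38 = 48 ≤ 80
    worker-2: 50+38 = 88 ≤ 100
No further crashes.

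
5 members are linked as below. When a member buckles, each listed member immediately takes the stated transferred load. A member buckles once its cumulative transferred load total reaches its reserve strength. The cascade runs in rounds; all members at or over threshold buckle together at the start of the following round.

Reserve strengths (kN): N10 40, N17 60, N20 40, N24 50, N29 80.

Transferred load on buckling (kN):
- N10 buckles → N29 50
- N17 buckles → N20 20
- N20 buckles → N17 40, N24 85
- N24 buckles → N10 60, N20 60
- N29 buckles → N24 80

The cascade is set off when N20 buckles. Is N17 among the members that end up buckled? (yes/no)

Round 1 — N20 buckles (initial).
  N17: +40 → 40 < 60
  N24: +85 → 85 ≥ 50
Round 2 — N24 buckles.
  N10: +60 → 60 ≥ 40
Round 3 — N10 buckles.
  N29: +50 → 50 < 80
No further bucklings.

no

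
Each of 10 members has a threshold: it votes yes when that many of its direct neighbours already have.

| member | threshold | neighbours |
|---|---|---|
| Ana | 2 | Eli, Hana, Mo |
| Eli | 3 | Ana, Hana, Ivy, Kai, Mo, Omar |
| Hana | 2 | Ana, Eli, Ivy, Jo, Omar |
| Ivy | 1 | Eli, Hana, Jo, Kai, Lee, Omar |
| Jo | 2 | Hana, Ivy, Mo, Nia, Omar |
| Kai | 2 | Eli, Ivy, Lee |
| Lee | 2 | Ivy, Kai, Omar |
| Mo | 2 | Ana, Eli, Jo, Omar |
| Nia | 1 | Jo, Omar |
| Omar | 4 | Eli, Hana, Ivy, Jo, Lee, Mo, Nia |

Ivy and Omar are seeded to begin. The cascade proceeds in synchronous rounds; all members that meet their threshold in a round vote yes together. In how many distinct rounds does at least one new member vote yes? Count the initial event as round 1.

4

Round 1 — Ivy, Omar vote yes (initial).
Round 2 — checking thresholds:
  Eli: 2 of 6 neighbours < 3, holds.
  Hana: 2 of 5 neighbours ≥ 2, votes yes.
  Jo: 2 of 5 neighbours ≥ 2, votes yes.
  Kai: 1 of 3 neighbours < 2, holds.
  Lee: 2 of 3 neighbours ≥ 2, votes yes.
  Mo: 1 of 4 neighbours < 2, holds.
  Nia: 1 of 2 neighbours ≥ 1, votes yes.
Round 3 — checking thresholds:
  Ana: 1 of 3 neighbours < 2, holds.
  Eli: 3 of 6 neighbours ≥ 3, votes yes.
  Kai: 2 of 3 neighbours ≥ 2, votes yes.
  Mo: 2 of 4 neighbours ≥ 2, votes yes.
Round 4 — checking thresholds:
  Ana: 3 of 3 neighbours ≥ 2, votes yes.
Round 5 — no new yes votes; cascade stops.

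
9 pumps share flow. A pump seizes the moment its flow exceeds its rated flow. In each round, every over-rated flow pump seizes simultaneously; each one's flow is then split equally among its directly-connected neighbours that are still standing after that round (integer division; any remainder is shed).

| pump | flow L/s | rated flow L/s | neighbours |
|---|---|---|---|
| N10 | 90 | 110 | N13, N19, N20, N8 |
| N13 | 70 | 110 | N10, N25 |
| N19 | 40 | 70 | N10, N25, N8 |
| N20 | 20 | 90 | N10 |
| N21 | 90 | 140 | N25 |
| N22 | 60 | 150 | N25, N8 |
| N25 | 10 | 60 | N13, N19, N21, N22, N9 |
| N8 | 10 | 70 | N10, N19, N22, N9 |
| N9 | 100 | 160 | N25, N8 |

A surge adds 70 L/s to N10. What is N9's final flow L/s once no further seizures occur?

145

Round 1 — N10 at 160 > 110. N10 seizes.
  N10 sheds 160 L/s to N13, N19, N20, N8: 40 each.
    N13: 70+40 = 110 ≤ 110
    N19: 40+40 = 80 > 70
    N20: 20+40 = 60 ≤ 90
    N8: 10+40 = 50 ≤ 70
Round 2 — N19 seizes.
  N19 sheds 80 L/s to N25, N8: 40 each.
    N25: 10+40 = 50 ≤ 60
    N8: 50+40 = 90 > 70
Round 3 — N8 seizes.
  N8 sheds 90 L/s to N22, N9: 45 each.
    N22: 60+45 = 105 ≤ 150
    N9: 100+45 = 145 ≤ 160
No further seizures.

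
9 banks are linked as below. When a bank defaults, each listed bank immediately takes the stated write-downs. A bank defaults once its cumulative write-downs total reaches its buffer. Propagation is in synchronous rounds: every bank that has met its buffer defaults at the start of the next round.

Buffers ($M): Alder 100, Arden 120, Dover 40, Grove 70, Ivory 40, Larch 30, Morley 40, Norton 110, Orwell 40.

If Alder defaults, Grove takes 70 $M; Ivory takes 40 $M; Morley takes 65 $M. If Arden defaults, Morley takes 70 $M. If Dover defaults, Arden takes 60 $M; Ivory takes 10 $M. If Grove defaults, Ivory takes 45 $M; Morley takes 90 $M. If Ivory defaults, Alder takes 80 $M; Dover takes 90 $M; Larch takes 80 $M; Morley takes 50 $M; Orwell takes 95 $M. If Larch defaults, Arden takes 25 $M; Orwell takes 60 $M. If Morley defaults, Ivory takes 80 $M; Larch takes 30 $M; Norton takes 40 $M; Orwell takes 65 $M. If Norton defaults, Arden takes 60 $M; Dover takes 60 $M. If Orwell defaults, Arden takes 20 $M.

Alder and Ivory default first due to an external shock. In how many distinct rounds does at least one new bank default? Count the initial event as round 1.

Round 1 — Alder, Ivory default (initial).
  Dover: +90 → 90 ≥ 40
  Grove: +70 → 70 ≥ 70
  Larch: +80 → 80 ≥ 30
  Morley: +65+50 → 115 ≥ 40
  Orwell: +95 → 95 ≥ 40
Round 2 — Dover, Grove, Larch, Morley, Orwell default.
  Arden: +60+25+20 → 105 < 120
  Norton: +40 → 40 < 110
No further defaults.

2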